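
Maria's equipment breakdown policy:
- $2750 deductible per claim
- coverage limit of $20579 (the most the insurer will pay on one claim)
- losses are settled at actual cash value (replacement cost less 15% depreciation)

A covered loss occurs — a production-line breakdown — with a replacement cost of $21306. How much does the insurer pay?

At 15% depreciation, ACV = $21306 − $3195.90 = $18110.10.
After the deductible, $18110.10 − $2750 = $15360.10 remains.
$15360.10 is within the $20579 limit, so the insurer pays $15360.10.

$15360.10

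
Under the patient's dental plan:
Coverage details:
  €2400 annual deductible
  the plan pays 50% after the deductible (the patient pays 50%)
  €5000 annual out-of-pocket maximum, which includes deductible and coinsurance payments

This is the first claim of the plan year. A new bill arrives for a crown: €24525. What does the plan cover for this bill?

€19525

Nothing has been paid toward the €2400 deductible, so the first €2400 of this charge is applied there.
That leaves €24525 − €2400 = €22125 for coinsurance.
Patient's 50% share of €22125 is €11062.50.
Patient responsibility before any cap: €2400 + €11062.50 = €13462.50.
Adding €13462.50 to the €0 already spent would give €13462.50, which exceeds the €5000 cap; the patient pays just €5000 − €0 = €5000.
The insurer covers the remainder: €24525 − €5000 = €19525.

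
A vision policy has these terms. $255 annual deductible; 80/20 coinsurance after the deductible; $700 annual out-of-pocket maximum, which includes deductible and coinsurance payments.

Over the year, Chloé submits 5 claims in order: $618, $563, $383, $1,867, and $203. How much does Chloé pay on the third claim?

Bill 1, $618: deductible takes $255, $363 remains; member's 20% is $72.60. Member pays $327.60; OOP now $327.60.
Bill 2, $563: deductible met; 20% of $563 = $112.60. Member owes $112.60 (running OOP $440.20).
Bill 3, $383: 20% coinsurance on $383 = $76.60. Member pays $76.60; OOP now $516.80.

$76.60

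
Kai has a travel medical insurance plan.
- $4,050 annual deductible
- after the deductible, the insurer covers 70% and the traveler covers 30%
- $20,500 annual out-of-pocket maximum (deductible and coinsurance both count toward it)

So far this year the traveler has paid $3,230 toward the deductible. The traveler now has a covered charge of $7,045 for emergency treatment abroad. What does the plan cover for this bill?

Remaining deductible: $4,050 − $3,230 = $820.
After the $820 deductible portion, $7,045 − $820 = $6,225 is subject to coinsurance.
Traveler's 30% share of $6,225 is $1,867.50.
So the traveler owes $820 + $1,867.50 = $2,687.50 before any cap.
Total out-of-pocket so far would be $3,230 + $2,687.50 = $5,917.50, below the $20,500 cap — no reduction.
The plan picks up $7,045 − $2,687.50 = $4,357.50.

$4,357.50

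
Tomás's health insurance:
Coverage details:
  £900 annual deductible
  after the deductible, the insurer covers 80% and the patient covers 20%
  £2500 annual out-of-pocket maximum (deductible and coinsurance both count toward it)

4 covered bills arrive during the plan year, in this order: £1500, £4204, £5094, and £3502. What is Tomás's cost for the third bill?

£639.20

Bill 1, £1500: deductible takes £900, £600 remains; coinsurance £600 × 20% = £120. Patient pays £1020; OOP now £1020.
Bill 2, £4204: deductible met; 20% of £4204 = £840.80. Patient owes £840.80 (running OOP £1860.80).
Bill 3, £5094: deductible met; 20% of £5094 = £1018.80. OOP would hit £2879.60 > £2500, so the cap limits the patient to £2500 − £1860.80 = £639.20.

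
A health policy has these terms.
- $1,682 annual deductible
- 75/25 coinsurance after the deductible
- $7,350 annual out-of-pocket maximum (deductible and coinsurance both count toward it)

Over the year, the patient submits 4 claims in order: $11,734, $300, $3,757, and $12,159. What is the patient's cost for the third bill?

Claim 1 — $11,734: $1,682 finishes the deductible; $10,052 goes to coinsurance; coinsurance $10,052 × 25% = $2,513. Patient pays $4,195; OOP now $4,195.
Claim 2 — $300: 25% coinsurance on $300 = $75. Cost to patient: $75. OOP to date $4,270.
Claim 3 — $3,757: deductible met; 25% of $3,757 = $939.25. Patient pays $939.25; OOP now $5,209.25.

$939.25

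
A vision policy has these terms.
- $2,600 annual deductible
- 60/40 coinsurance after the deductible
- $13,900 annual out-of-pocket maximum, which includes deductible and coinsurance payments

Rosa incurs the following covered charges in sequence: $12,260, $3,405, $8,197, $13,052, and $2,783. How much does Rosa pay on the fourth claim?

Claim 1 — $12,260: $2,600 finishes the deductible; $9,660 goes to coinsurance; 40% of $9,660 = $3,864. Member owes $6,464 (running OOP $6,464).
Claim 2 — $3,405: deductible already satisfied, so member's share is 40% × $3,405 = $1,362. Member pays $1,362; OOP now $7,826.
Claim 3 — $8,197: deductible already satisfied, so member's share is 40% × $8,197 = $3,278.80. Member owes $3,278.80 (running OOP $11,104.80).
Claim 4 — $13,052: 40% coinsurance on $13,052 = $5,220.80. OOP would hit $16,325.60 > $13,900, so the cap limits the member to $13,900 − $11,104.80 = $2,795.20.

$2,795.20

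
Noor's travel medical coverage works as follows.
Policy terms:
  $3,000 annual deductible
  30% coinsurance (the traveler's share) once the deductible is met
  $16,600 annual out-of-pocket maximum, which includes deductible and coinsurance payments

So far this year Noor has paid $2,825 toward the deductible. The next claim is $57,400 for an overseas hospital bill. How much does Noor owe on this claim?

$2,825 of the $3,000 deductible is already met, leaving $175.
After the $175 deductible portion, $57,400 − $175 = $57,225 is subject to coinsurance.
30% of $57,225 = $17,167.50 falls to the traveler.
Traveler responsibility before any cap: $175 + $17,167.50 = $17,342.50.
That would bring total out-of-pocket to $20,167.50, past the $16,600 cap. The traveler is capped at $16,600 − $2,825 = $13,775 on this claim.

$13,775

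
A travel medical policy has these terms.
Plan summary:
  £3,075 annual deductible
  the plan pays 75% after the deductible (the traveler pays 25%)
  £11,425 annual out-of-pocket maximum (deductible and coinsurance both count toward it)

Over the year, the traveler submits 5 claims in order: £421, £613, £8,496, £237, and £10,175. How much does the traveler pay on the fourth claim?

#1 (£421): fully absorbed by the deductible. Traveler pays £421; OOP now £421.
#2 (£613): all of it applies to the deductible. Cost to traveler: £613. OOP to date £1,034.
#3 (£8,496): deductible takes £2,041, £6,455 remains; traveler's 25% is £1,613.75. Traveler pays £3,654.75; OOP now £4,688.75.
#4 (£237): deductible met; 25% of £237 = £59.25. Traveler owes £59.25 (running OOP £4,748).

£59.25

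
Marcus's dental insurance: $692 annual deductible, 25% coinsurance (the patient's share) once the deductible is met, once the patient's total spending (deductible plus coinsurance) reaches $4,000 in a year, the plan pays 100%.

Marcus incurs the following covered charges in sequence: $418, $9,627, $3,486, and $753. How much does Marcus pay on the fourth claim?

Claim 1 ($418): all of it applies to the deductible. Patient pays $418; OOP now $418.
Claim 2 ($9,627): $274 finishes the deductible; $9,353 goes to coinsurance; coinsurance $9,353 × 25% = $2,338.25. Patient pays $2,612.25; OOP now $3,030.25.
Claim 3 ($3,486): 25% coinsurance on $3,486 = $871.50. Patient owes $871.50 (running OOP $3,901.75).
Claim 4 ($753): deductible met; 25% of $753 = $188.25. That would push OOP to $4,090, over the $4,000 cap, so patient pays $4,000 − $3,901.75 = $98.25.

$98.25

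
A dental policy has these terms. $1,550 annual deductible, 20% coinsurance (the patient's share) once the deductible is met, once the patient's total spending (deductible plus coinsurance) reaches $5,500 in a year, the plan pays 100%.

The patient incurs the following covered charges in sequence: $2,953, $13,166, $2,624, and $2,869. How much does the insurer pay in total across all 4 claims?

$16,112

Bill 1, $2,953: deductible takes $1,550, $1,403 remains; 20% of $1,403 = $280.60. Patient pays $1,830.60; OOP now $1,830.60. Plan pays $2,953 − $1,830.60 = $1,122.40.
Bill 2, $13,166: 20% coinsurance on $13,166 = $2,633.20. Patient owes $2,633.20 (running OOP $4,463.80). Plan pays $13,166 − $2,633.20 = $10,532.80.
Bill 3, $2,624: deductible already satisfied, so patient's share is 20% × $2,624 = $524.80. Patient owes $524.80 (running OOP $4,988.60). Insurer: $2,624 − $524.80 = $2,099.20.
Bill 4, $2,869: 20% coinsurance on $2,869 = $573.80. Adding that to $4,988.60 gives $5,562.40, past the $5,500 cap; patient pays only $5,500 − $4,988.60 = $511.40. Insurer: $2,869 − $511.40 = $2,357.60.
Insurer total = bills − patient's total = $21,612 − $5,500 = $16,112.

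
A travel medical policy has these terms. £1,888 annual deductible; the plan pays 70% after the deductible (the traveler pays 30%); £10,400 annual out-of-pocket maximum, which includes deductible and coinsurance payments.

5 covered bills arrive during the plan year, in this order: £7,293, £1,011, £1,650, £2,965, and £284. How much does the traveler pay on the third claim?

£495

Bill 1, £7,293: deductible takes £1,888, £5,405 remains; traveler's 30% is £1,621.50. Traveler owes £3,509.50 (running OOP £3,509.50).
Bill 2, £1,011: 30% coinsurance on £1,011 = £303.30. Traveler owes £303.30 (running OOP £3,812.80).
Bill 3, £1,650: 30% coinsurance on £1,650 = £495. Traveler owes £495 (running OOP £4,307.80).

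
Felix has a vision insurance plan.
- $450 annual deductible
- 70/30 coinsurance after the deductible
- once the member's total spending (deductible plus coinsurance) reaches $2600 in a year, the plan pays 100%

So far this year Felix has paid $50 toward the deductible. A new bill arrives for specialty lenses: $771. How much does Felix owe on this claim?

$511.30

Remaining deductible: $450 − $50 = $400.
That leaves $771 − $400 = $371 for coinsurance.
Member's 30% share of $371 is $111.30.
That puts the member's cost at $400 + $111.30 = $511.30 before any cap.
Year-to-date out-of-pocket becomes $50 + $511.30 = $561.30, still under the $2600 maximum, so no cap applies.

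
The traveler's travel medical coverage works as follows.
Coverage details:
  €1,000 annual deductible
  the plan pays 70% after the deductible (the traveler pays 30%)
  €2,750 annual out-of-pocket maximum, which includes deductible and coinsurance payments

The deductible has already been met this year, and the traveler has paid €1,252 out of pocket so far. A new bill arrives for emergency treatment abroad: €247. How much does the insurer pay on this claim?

€172.90

With the deductible met, the entire €247 is subject to coinsurance.
Coinsurance: €247 × 30% = €74.10.
Cumulative spending €1,252 + €74.10 = €1,326.10 stays under the €2,750 maximum.
Insurer pays the balance: €247 − €74.10 = €172.90.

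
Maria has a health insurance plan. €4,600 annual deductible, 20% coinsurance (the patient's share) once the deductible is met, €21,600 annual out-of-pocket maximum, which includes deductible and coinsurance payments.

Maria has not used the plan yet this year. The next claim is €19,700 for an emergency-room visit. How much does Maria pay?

€7,620

Nothing has been paid toward the €4,600 deductible, so the first €4,600 of this charge is applied there.
That leaves €19,700 − €4,600 = €15,100 for coinsurance.
Coinsurance: €15,100 × 20% = €3,020.
That puts the patient's cost at €4,600 + €3,020 = €7,620 before any cap.
Total out-of-pocket so far would be €0 + €7,620 = €7,620, below the €21,600 cap — no reduction.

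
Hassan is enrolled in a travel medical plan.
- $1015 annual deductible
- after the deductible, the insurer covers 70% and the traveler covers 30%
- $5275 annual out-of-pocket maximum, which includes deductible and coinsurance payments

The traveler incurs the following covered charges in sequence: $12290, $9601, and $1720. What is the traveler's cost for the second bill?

#1 ($12290): $1015 to deductible, leaving $11275; coinsurance $11275 × 30% = $3382.50. Cost to traveler: $4397.50. OOP to date $4397.50.
#2 ($9601): deductible met; 30% of $9601 = $2880.30. That would push OOP to $7277.80, over the $5275 cap, so traveler pays $5275 − $4397.50 = $877.50.

$877.50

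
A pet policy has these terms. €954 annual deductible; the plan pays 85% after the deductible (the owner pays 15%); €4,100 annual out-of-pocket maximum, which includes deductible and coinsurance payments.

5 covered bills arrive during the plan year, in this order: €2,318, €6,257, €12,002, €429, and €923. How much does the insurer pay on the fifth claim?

Bill 1, €2,318: deductible takes €954, €1,364 remains; owner's 15% is €204.60. Owner pays €1,158.60; OOP now €1,158.60. Plan pays €2,318 − €1,158.60 = €1,159.40.
Bill 2, €6,257: 15% coinsurance on €6,257 = €938.55. Owner owes €938.55 (running OOP €2,097.15). Insurer: €6,257 − €938.55 = €5,318.45.
Bill 3, €12,002: deductible met; 15% of €12,002 = €1,800.30. Owner pays €1,800.30; OOP now €3,897.45. Insurer: €12,002 − €1,800.30 = €10,201.70.
Bill 4, €429: deductible already satisfied, so owner's share is 15% × €429 = €64.35. Owner owes €64.35 (running OOP €3,961.80). Insurer: €429 − €64.35 = €364.65.
Bill 5, €923: deductible already satisfied, so owner's share is 15% × €923 = €138.45. OOP would hit €4,100.25 > €4,100, so the cap limits the owner to €4,100 − €3,961.80 = €138.20. Insurer: €923 − €138.20 = €784.80.

€784.80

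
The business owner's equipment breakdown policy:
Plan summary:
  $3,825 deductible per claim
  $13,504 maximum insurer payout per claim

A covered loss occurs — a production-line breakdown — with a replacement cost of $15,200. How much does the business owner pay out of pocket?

Less the $3,825 deductible: $15,200 − $3,825 = $11,375.
$11,375 ≤ $13,504, so the limit doesn't bind; insurer pays $11,375.
Out of pocket: $15,200 − $11,375 = $3,825.

$3,825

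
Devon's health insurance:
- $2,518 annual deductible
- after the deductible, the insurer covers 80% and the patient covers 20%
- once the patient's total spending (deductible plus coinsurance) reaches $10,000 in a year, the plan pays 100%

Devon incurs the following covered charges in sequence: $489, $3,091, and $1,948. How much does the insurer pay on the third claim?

$1,558.40

#1 ($489): fully absorbed by the deductible. Cost to patient: $489. OOP to date $489. Plan pays $489 − $489 = $0.
#2 ($3,091): deductible takes $2,029, $1,062 remains; 20% of $1,062 = $212.40. Patient pays $2,241.40; OOP now $2,730.40. Insurer: $3,091 − $2,241.40 = $849.60.
#3 ($1,948): deductible already satisfied, so patient's share is 20% × $1,948 = $389.60. Cost to patient: $389.60. OOP to date $3,120. Insurer: $1,948 − $389.60 = $1,558.40.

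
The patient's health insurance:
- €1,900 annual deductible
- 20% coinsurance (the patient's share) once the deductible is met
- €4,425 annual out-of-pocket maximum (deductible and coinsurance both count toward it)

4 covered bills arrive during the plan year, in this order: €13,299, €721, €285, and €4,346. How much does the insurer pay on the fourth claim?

Claim 1 (€13,299): deductible takes €1,900, €11,399 remains; 20% of €11,399 = €2,279.80. Cost to patient: €4,179.80. OOP to date €4,179.80. Insurer: €13,299 − €4,179.80 = €9,119.20.
Claim 2 (€721): deductible met; 20% of €721 = €144.20. Patient owes €144.20 (running OOP €4,324). Plan pays €721 − €144.20 = €576.80.
Claim 3 (€285): deductible met; 20% of €285 = €57. Patient pays €57; OOP now €4,381. Insurer: €285 − €57 = €228.
Claim 4 (€4,346): deductible met; 20% of €4,346 = €869.20. That would push OOP to €5,250.20, over the €4,425 cap, so patient pays €4,425 − €4,381 = €44. Insurer: €4,346 − €44 = €4,302.

€4,302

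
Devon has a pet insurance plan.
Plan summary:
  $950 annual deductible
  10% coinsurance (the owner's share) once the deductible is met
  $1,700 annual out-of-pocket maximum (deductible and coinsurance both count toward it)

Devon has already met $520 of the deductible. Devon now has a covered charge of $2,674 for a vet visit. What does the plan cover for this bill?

Remaining deductible: $950 − $520 = $430.
The remaining $2,244 (= $2,674 − $430) moves to coinsurance.
Owner's 10% share of $2,244 is $224.40.
That puts the owner's cost at $430 + $224.40 = $654.40 before any cap.
Cumulative spending $520 + $654.40 = $1,174.40 stays under the $1,700 maximum.
The plan picks up $2,674 − $654.40 = $2,019.60.

$2,019.60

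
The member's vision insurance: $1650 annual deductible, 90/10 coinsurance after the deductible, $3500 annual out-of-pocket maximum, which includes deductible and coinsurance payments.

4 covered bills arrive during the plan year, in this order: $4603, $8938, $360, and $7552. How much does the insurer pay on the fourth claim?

Bill 1, $4603: $1650 to deductible, leaving $2953; coinsurance $2953 × 10% = $295.30. Cost to member: $1945.30. OOP to date $1945.30. Insurer: $4603 − $1945.30 = $2657.70.
Bill 2, $8938: deductible already satisfied, so member's share is 10% × $8938 = $893.80. Cost to member: $893.80. OOP to date $2839.10. Plan pays $8938 − $893.80 = $8044.20.
Bill 3, $360: deductible met; 10% of $360 = $36. Member owes $36 (running OOP $2875.10). Insurer: $360 − $36 = $324.
Bill 4, $7552: deductible already satisfied, so member's share is 10% × $7552 = $755.20. OOP would hit $3630.30 > $3500, so the cap limits the member to $3500 − $2875.10 = $624.90. Plan pays $7552 − $624.90 = $6927.10.

$6927.10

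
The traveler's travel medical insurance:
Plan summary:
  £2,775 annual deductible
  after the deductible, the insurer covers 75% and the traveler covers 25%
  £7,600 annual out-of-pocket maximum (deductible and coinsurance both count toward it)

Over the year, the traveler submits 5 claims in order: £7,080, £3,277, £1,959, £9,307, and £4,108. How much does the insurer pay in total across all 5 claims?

£18,131

Claim 1 (£7,080): deductible takes £2,775, £4,305 remains; coinsurance £4,305 × 25% = £1,076.25. Cost to traveler: £3,851.25. OOP to date £3,851.25. Insurer: £7,080 − £3,851.25 = £3,228.75.
Claim 2 (£3,277): deductible met; 25% of £3,277 = £819.25. Traveler owes £819.25 (running OOP £4,670.50). Plan pays £3,277 − £819.25 = £2,457.75.
Claim 3 (£1,959): 25% coinsurance on £1,959 = £489.75. Traveler pays £489.75; OOP now £5,160.25. Plan pays £1,959 − £489.75 = £1,469.25.
Claim 4 (£9,307): deductible met; 25% of £9,307 = £2,326.75. Traveler owes £2,326.75 (running OOP £7,487). Plan pays £9,307 − £2,326.75 = £6,980.25.
Claim 5 (£4,108): 25% coinsurance on £4,108 = £1,027. OOP would hit £8,514 > £7,600, so the cap limits the traveler to £7,600 − £7,487 = £113. Plan pays £4,108 − £113 = £3,995.
Insurer total: £3,228.75 + £2,457.75 + £1,469.25 + £6,980.25 + £3,995 = £18,131.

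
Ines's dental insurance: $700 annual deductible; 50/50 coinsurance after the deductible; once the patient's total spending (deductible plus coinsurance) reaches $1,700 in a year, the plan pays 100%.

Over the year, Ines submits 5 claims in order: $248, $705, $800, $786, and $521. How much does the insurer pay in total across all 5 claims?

$1,360

Bill 1, $248: all of it applies to the deductible. Cost to patient: $248. OOP to date $248. Plan pays $248 − $248 = $0.
Bill 2, $705: $452 to deductible, leaving $253; 50% of $253 = $126.50. Patient owes $578.50 (running OOP $826.50). Insurer: $705 − $578.50 = $126.50.
Bill 3, $800: deductible met; 50% of $800 = $400. Patient pays $400; OOP now $1,226.50. Plan pays $800 − $400 = $400.
Bill 4, $786: deductible met; 50% of $786 = $393. Patient pays $393; OOP now $1,619.50. Insurer: $786 − $393 = $393.
Bill 5, $521: deductible already satisfied, so patient's share is 50% × $521 = $260.50. OOP would hit $1,880 > $1,700, so the cap limits the patient to $1,700 − $1,619.50 = $80.50. Insurer: $521 − $80.50 = $440.50.
Insurer total: $0 + $126.50 + $400 + $393 + $440.50 = $1,360.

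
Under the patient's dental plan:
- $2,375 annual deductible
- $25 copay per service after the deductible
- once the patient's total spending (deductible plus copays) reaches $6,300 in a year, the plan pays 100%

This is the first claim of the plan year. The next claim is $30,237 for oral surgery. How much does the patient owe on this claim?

The full $2,375 deductible is still open; $2,375 of this bill applies to it.
After the $2,375 deductible portion, $30,237 − $2,375 = $27,862 is subject to the copay.
Copay on this service: $25.
Patient responsibility before any cap: $2,375 + $25 = $2,400.
Total out-of-pocket so far would be $0 + $2,400 = $2,400, below the $6,300 cap — no reduction.

$2,400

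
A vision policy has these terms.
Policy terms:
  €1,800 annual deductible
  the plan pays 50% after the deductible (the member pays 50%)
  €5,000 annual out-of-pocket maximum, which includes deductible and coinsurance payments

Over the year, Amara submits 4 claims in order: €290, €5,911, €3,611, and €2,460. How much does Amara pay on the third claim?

€999.50

Claim 1 (€290): fully absorbed by the deductible. Member pays €290; OOP now €290.
Claim 2 (€5,911): €1,510 finishes the deductible; €4,401 goes to coinsurance; member's 50% is €2,200.50. Member pays €3,710.50; OOP now €4,000.50.
Claim 3 (€3,611): deductible met; 50% of €3,611 = €1,805.50. OOP would hit €5,806 > €5,000, so the cap limits the member to €5,000 − €4,000.50 = €999.50.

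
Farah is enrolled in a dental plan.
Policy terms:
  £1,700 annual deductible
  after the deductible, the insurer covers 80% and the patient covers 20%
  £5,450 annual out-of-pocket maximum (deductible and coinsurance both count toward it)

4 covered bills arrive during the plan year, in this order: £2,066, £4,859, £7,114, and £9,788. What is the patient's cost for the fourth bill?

Claim 1 — £2,066: £1,700 finishes the deductible; £366 goes to coinsurance; coinsurance £366 × 20% = £73.20. Cost to patient: £1,773.20. OOP to date £1,773.20.
Claim 2 — £4,859: 20% coinsurance on £4,859 = £971.80. Patient pays £971.80; OOP now £2,745.
Claim 3 — £7,114: deductible met; 20% of £7,114 = £1,422.80. Cost to patient: £1,422.80. OOP to date £4,167.80.
Claim 4 — £9,788: deductible met; 20% of £9,788 = £1,957.60. Adding that to £4,167.80 gives £6,125.40, past the £5,450 cap; patient pays only £5,450 − £4,167.80 = £1,282.20.

£1,282.20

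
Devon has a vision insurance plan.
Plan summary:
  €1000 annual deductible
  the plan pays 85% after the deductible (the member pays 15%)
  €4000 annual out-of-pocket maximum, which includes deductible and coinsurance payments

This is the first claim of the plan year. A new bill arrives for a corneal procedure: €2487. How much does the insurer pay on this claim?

The full €1000 deductible is still open; €1000 of this bill applies to it.
That leaves €2487 − €1000 = €1487 for coinsurance.
Coinsurance: €1487 × 15% = €223.05.
Member responsibility before any cap: €1000 + €223.05 = €1223.05.
Year-to-date out-of-pocket becomes €0 + €1223.05 = €1223.05, still under the €4000 maximum, so no cap applies.
The insurer covers the remainder: €2487 − €1223.05 = €1263.95.

€1263.95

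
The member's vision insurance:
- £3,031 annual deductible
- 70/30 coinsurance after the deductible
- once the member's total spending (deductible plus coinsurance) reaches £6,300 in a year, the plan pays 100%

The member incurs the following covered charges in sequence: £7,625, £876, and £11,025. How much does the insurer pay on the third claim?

£9,397

#1 (£7,625): deductible takes £3,031, £4,594 remains; member's 30% is £1,378.20. Cost to member: £4,409.20. OOP to date £4,409.20. Plan pays £7,625 − £4,409.20 = £3,215.80.
#2 (£876): 30% coinsurance on £876 = £262.80. Member owes £262.80 (running OOP £4,672). Insurer: £876 − £262.80 = £613.20.
#3 (£11,025): deductible already satisfied, so member's share is 30% × £11,025 = £3,307.50. That would push OOP to £7,979.50, over the £6,300 cap, so member pays £6,300 − £4,672 = £1,628. Insurer: £11,025 − £1,628 = £9,397.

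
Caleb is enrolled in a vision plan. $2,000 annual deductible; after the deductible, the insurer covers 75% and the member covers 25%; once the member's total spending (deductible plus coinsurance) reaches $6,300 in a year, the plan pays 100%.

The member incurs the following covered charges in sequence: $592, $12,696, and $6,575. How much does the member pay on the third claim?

$1,478

Bill 1, $592: entire amount goes to the deductible. Cost to member: $592. OOP to date $592.
Bill 2, $12,696: $1,408 to deductible, leaving $11,288; 25% of $11,288 = $2,822. Cost to member: $4,230. OOP to date $4,822.
Bill 3, $6,575: deductible met; 25% of $6,575 = $1,643.75. OOP would hit $6,465.75 > $6,300, so the cap limits the member to $6,300 − $4,822 = $1,478.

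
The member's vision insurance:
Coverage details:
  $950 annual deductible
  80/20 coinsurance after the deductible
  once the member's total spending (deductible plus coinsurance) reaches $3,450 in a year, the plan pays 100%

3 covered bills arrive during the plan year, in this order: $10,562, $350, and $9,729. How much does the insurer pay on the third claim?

Claim 1 — $10,562: $950 finishes the deductible; $9,612 goes to coinsurance; member's 20% is $1,922.40. Member owes $2,872.40 (running OOP $2,872.40). Insurer: $10,562 − $2,872.40 = $7,689.60.
Claim 2 — $350: deductible met; 20% of $350 = $70. Member owes $70 (running OOP $2,942.40). Plan pays $350 − $70 = $280.
Claim 3 — $9,729: deductible already satisfied, so member's share is 20% × $9,729 = $1,945.80. Adding that to $2,942.40 gives $4,888.20, past the $3,450 cap; member pays only $3,450 − $2,942.40 = $507.60. Insurer: $9,729 − $507.60 = $9,221.40.

$9,221.40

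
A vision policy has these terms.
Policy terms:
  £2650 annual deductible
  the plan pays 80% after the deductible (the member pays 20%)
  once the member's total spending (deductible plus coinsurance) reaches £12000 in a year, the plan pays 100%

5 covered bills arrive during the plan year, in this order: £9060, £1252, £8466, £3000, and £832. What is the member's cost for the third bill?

£1693.20

#1 (£9060): £2650 finishes the deductible; £6410 goes to coinsurance; member's 20% is £1282. Cost to member: £3932. OOP to date £3932.
#2 (£1252): 20% coinsurance on £1252 = £250.40. Cost to member: £250.40. OOP to date £4182.40.
#3 (£8466): deductible met; 20% of £8466 = £1693.20. Member owes £1693.20 (running OOP £5875.60).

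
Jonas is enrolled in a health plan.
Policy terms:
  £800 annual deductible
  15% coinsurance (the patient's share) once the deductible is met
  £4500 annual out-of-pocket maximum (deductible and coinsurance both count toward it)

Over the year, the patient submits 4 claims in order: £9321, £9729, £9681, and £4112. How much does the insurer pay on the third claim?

£8718.50

Claim 1 (£9321): £800 finishes the deductible; £8521 goes to coinsurance; 15% of £8521 = £1278.15. Patient owes £2078.15 (running OOP £2078.15). Plan pays £9321 − £2078.15 = £7242.85.
Claim 2 (£9729): deductible met; 15% of £9729 = £1459.35. Cost to patient: £1459.35. OOP to date £3537.50. Plan pays £9729 − £1459.35 = £8269.65.
Claim 3 (£9681): deductible already satisfied, so patient's share is 15% × £9681 = £1452.15. Adding that to £3537.50 gives £4989.65, past the £4500 cap; patient pays only £4500 − £3537.50 = £962.50. Insurer: £9681 − £962.50 = £8718.50.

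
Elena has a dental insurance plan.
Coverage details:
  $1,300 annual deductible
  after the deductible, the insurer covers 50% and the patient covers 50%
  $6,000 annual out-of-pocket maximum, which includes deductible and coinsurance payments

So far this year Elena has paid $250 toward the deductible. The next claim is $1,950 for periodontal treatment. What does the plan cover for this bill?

$450

Deductible still to meet: $1,300 − $250 = $1,050.
The remaining $900 (= $1,950 − $1,050) moves to coinsurance.
Patient's 50% share of $900 is $450.
That puts the patient's cost at $1,050 + $450 = $1,500 before any cap.
Year-to-date out-of-pocket becomes $250 + $1,500 = $1,750, still under the $6,000 maximum, so no cap applies.
The insurer covers the remainder: $1,950 − $1,500 = $450.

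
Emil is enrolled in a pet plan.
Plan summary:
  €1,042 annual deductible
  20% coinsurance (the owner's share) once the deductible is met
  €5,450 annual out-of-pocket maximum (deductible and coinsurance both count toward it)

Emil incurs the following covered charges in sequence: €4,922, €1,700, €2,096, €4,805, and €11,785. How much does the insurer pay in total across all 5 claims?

Bill 1, €4,922: €1,042 to deductible, leaving €3,880; 20% of €3,880 = €776. Owner pays €1,818; OOP now €1,818. Plan pays €4,922 − €1,818 = €3,104.
Bill 2, €1,700: deductible met; 20% of €1,700 = €340. Cost to owner: €340. OOP to date €2,158. Insurer: €1,700 − €340 = €1,360.
Bill 3, €2,096: deductible already satisfied, so owner's share is 20% × €2,096 = €419.20. Owner pays €419.20; OOP now €2,577.20. Insurer: €2,096 − €419.20 = €1,676.80.
Bill 4, €4,805: deductible already satisfied, so owner's share is 20% × €4,805 = €961. Owner pays €961; OOP now €3,538.20. Plan pays €4,805 − €961 = €3,844.
Bill 5, €11,785: deductible met; 20% of €11,785 = €2,357. OOP would hit €5,895.20 > €5,450, so the cap limits the owner to €5,450 − €3,538.20 = €1,911.80. Insurer: €11,785 − €1,911.80 = €9,873.20.
Insurer total = bills − owner's total = €25,308 − €5,450 = €19,858.

€19,858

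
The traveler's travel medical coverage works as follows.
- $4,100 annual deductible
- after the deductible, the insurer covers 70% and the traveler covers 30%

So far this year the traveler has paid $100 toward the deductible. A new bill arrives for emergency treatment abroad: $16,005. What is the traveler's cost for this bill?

$7,601.50

Remaining deductible: $4,100 − $100 = $4,000.
The remaining $12,005 (= $16,005 − $4,000) moves to coinsurance.
30% of $12,005 = $3,601.50 falls to the traveler.
Traveler responsibility: $4,000 + $3,601.50 = $7,601.50.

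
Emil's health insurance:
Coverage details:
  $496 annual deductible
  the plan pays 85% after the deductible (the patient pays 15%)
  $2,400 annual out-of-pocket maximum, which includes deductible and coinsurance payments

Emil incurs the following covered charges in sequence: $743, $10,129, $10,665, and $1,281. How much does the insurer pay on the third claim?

$10,317.40

Claim 1 — $743: $496 finishes the deductible; $247 goes to coinsurance; 15% of $247 = $37.05. Patient owes $533.05 (running OOP $533.05). Insurer: $743 − $533.05 = $209.95.
Claim 2 — $10,129: 15% coinsurance on $10,129 = $1,519.35. Cost to patient: $1,519.35. OOP to date $2,052.40. Plan pays $10,129 − $1,519.35 = $8,609.65.
Claim 3 — $10,665: deductible already satisfied, so patient's share is 15% × $10,665 = $1,599.75. OOP would hit $3,652.15 > $2,400, so the cap limits the patient to $2,400 − $2,052.40 = $347.60. Insurer: $10,665 − $347.60 = $10,317.40.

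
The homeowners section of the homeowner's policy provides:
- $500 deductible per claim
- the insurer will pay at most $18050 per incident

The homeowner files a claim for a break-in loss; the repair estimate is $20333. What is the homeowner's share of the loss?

Subtract the deductible: $20333 − $500 = $19833.
The $18050 per-incident cap binds; insurer pays $18050.
Out of pocket: $20333 − $18050 = $2283.

$2283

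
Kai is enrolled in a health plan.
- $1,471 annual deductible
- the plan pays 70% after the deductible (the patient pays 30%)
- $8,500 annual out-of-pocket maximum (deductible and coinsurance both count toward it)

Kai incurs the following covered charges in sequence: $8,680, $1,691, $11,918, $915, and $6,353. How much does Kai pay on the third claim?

Claim 1 ($8,680): $1,471 finishes the deductible; $7,209 goes to coinsurance; patient's 30% is $2,162.70. Patient pays $3,633.70; OOP now $3,633.70.
Claim 2 ($1,691): deductible already satisfied, so patient's share is 30% × $1,691 = $507.30. Patient pays $507.30; OOP now $4,141.
Claim 3 ($11,918): 30% coinsurance on $11,918 = $3,575.40. Cost to patient: $3,575.40. OOP to date $7,716.40.

$3,575.40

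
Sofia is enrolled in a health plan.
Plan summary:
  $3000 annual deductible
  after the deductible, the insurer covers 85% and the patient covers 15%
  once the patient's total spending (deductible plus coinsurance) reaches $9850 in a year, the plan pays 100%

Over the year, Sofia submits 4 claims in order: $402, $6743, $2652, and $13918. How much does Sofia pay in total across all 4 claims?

$6107.25

#1 ($402): fully absorbed by the deductible. Patient owes $402 (running OOP $402).
#2 ($6743): deductible takes $2598, $4145 remains; coinsurance $4145 × 15% = $621.75. Patient pays $3219.75; OOP now $3621.75.
#3 ($2652): 15% coinsurance on $2652 = $397.80. Cost to patient: $397.80. OOP to date $4019.55.
#4 ($13918): deductible met; 15% of $13918 = $2087.70. Patient owes $2087.70 (running OOP $6107.25).
Total paid by the patient: $402 + $3219.75 + $397.80 + $2087.70 = $6107.25.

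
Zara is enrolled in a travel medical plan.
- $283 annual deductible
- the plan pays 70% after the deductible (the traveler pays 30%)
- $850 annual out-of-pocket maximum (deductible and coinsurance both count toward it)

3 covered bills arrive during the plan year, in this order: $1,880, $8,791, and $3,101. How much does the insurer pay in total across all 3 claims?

$12,922

Claim 1 ($1,880): $283 finishes the deductible; $1,597 goes to coinsurance; traveler's 30% is $479.10. Cost to traveler: $762.10. OOP to date $762.10. Insurer: $1,880 − $762.10 = $1,117.90.
Claim 2 ($8,791): deductible already satisfied, so traveler's share is 30% × $8,791 = $2,637.30. Adding that to $762.10 gives $3,399.40, past the $850 cap; traveler pays only $850 − $762.10 = $87.90. Plan pays $8,791 − $87.90 = $8,703.10.
Claim 3 ($3,101): deductible met; 30% of $3,101 = $930.30. OOP would hit $1,780.30 > $850, so the cap limits the traveler to $850 − $850 = $0. Plan pays $3,101 − $0 = $3,101.
Insurer total: $1,117.90 + $8,703.10 + $3,101 = $12,922.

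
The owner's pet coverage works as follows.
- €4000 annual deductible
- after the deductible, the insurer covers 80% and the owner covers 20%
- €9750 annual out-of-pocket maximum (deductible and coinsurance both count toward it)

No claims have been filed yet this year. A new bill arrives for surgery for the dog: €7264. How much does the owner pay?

The full €4000 deductible is still open; €4000 of this bill applies to it.
That leaves €7264 − €4000 = €3264 for coinsurance.
Owner's 20% share of €3264 is €652.80.
Owner responsibility before any cap: €4000 + €652.80 = €4652.80.
Year-to-date out-of-pocket becomes €0 + €4652.80 = €4652.80, still under the €9750 maximum, so no cap applies.

€4652.80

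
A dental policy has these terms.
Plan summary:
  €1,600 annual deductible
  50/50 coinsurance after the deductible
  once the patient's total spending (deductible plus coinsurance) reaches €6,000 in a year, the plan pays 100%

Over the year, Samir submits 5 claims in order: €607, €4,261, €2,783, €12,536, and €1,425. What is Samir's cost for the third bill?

€1,391.50

#1 (€607): fully absorbed by the deductible. Cost to patient: €607. OOP to date €607.
#2 (€4,261): €993 to deductible, leaving €3,268; coinsurance €3,268 × 50% = €1,634. Patient owes €2,627 (running OOP €3,234).
#3 (€2,783): deductible met; 50% of €2,783 = €1,391.50. Cost to patient: €1,391.50. OOP to date €4,625.50.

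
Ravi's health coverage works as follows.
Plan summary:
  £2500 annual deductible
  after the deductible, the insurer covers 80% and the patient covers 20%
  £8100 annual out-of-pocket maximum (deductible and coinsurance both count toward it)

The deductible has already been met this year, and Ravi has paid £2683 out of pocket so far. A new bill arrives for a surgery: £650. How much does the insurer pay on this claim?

£520

The deductible is already satisfied, so the full bill goes to coinsurance.
Coinsurance: £650 × 20% = £130.
Cumulative spending £2683 + £130 = £2813 stays under the £8100 maximum.
The plan picks up £650 − £130 = £520.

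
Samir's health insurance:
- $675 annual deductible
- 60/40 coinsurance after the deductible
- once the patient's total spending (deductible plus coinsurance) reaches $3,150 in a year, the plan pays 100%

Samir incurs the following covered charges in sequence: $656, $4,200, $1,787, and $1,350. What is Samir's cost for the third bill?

Claim 1 ($656): fully absorbed by the deductible. Cost to patient: $656. OOP to date $656.
Claim 2 ($4,200): $19 to deductible, leaving $4,181; patient's 40% is $1,672.40. Patient owes $1,691.40 (running OOP $2,347.40).
Claim 3 ($1,787): 40% coinsurance on $1,787 = $714.80. Patient owes $714.80 (running OOP $3,062.20).

$714.80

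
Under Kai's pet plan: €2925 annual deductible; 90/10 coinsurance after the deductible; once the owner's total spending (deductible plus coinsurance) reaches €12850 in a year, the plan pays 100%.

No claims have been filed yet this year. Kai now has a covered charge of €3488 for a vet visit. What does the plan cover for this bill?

The full €2925 deductible is still open; €2925 of this bill applies to it.
That leaves €3488 − €2925 = €563 for coinsurance.
Coinsurance: €563 × 10% = €56.30.
That puts the owner's cost at €2925 + €56.30 = €2981.30 before any cap.
Year-to-date out-of-pocket becomes €0 + €2981.30 = €2981.30, still under the €12850 maximum, so no cap applies.
The insurer covers the remainder: €3488 − €2981.30 = €506.70.

€506.70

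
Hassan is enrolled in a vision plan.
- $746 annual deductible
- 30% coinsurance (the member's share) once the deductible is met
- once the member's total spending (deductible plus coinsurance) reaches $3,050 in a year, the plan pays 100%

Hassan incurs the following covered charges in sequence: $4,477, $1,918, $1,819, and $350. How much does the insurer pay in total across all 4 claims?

$5,514

#1 ($4,477): deductible takes $746, $3,731 remains; coinsurance $3,731 × 30% = $1,119.30. Member owes $1,865.30 (running OOP $1,865.30). Plan pays $4,477 − $1,865.30 = $2,611.70.
#2 ($1,918): deductible met; 30% of $1,918 = $575.40. Member owes $575.40 (running OOP $2,440.70). Plan pays $1,918 − $575.40 = $1,342.60.
#3 ($1,819): 30% coinsurance on $1,819 = $545.70. Member owes $545.70 (running OOP $2,986.40). Plan pays $1,819 − $545.70 = $1,273.30.
#4 ($350): deductible met; 30% of $350 = $105. Adding that to $2,986.40 gives $3,091.40, past the $3,050 cap; member pays only $3,050 − $2,986.40 = $63.60. Insurer: $350 − $63.60 = $286.40.
Insurer total: $2,611.70 + $1,342.60 + $1,273.30 + $286.40 = $5,514.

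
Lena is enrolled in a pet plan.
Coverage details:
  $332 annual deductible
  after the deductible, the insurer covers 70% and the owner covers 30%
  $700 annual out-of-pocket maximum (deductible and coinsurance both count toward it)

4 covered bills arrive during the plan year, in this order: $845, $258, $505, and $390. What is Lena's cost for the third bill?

#1 ($845): $332 finishes the deductible; $513 goes to coinsurance; owner's 30% is $153.90. Owner owes $485.90 (running OOP $485.90).
#2 ($258): 30% coinsurance on $258 = $77.40. Cost to owner: $77.40. OOP to date $563.30.
#3 ($505): 30% coinsurance on $505 = $151.50. That would push OOP to $714.80, over the $700 cap, so owner pays $700 − $563.30 = $136.70.

$136.70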